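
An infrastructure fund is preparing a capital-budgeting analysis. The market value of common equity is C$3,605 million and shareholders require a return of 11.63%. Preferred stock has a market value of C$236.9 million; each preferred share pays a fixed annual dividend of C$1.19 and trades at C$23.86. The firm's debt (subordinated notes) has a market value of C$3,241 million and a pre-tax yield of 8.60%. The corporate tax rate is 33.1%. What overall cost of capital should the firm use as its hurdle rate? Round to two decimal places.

8.72%

Cost of preferred: Rp = 1.19 / 23.86 = 4.9874%.
Total capital V = 3605 + 236.9 + 3241 = 7082.9.
Equity: weight = 3605/7082.9 = 0.5090; cost = 11.63%.
Preferred: weight = 236.9/7082.9 = 0.0334; cost = 4.9874%.
Subordinated notes: weight = 3241/7082.9 = 0.4576; after-tax cost = 8.6% × (1 − 33.1%) = 5.7534%.
WACC = 0.5090 × 11.6300% + 0.0334 × 4.9874% + 0.4576 × 5.7534% = 8.7188%.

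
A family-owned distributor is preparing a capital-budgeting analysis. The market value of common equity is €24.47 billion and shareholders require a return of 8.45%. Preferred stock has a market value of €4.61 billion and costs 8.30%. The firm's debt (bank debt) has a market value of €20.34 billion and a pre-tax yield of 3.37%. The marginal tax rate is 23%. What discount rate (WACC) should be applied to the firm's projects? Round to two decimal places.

Total capital V = 24.47 + 4.61 + 20.34 = 49.42.
Equity: weight = 24.47/49.42 = 0.4951; cost = 8.45%.
Preferred: weight = 4.61/49.42 = 0.0933; cost = 8.3%.
Bank debt: weight = 20.34/49.42 = 0.4116; after-tax cost = 3.37% × (1 − 23%) = 2.5949%.
WACC = 0.4951 × 8.4500% + 0.0933 × 8.3000% + 0.4116 × 2.5949% = 6.0262%.

6.03%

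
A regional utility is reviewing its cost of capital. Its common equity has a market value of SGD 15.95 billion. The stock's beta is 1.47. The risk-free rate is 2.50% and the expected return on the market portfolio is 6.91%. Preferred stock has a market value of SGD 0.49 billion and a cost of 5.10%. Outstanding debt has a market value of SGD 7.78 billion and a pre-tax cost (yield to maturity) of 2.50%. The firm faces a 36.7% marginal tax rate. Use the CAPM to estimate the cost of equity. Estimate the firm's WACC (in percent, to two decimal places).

Market risk premium = 6.91% − 2.5% = 4.41%.
Cost of equity via CAPM: Re = 2.5% + 1.47 × 4.41% = 8.9827%.
Total capital V = 15.95 + 0.49 + 7.78 = 24.22.
Equity: weight = 15.95/24.22 = 0.6585; cost = 8.9827%.
Preferred: weight = 0.49/24.22 = 0.0202; cost = 5.1%.
Debt: weight = 7.78/24.22 = 0.3212; after-tax cost = 2.5% × (1 − 36.7%) = 1.5825%.
WACC = 0.6585 × 8.9827% + 0.0202 × 5.1000% + 0.3212 × 1.5825% = 6.5270%.

6.53%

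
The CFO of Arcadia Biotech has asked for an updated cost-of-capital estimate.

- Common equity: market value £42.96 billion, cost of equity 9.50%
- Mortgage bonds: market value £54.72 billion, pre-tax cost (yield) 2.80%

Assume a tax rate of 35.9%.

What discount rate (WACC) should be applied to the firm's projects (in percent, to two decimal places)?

5.18%

Total capital V = 42.96 + 54.72 = 97.68.
Equity: weight = 42.96/97.68 = 0.4398; cost = 9.5%.
Mortgage bonds: weight = 54.72/97.68 = 0.5602; after-tax cost = 2.8% × (1 − 35.9%) = 1.7948%.
WACC = 0.4398 × 9.5000% + 0.5602 × 1.7948% = 5.1836%.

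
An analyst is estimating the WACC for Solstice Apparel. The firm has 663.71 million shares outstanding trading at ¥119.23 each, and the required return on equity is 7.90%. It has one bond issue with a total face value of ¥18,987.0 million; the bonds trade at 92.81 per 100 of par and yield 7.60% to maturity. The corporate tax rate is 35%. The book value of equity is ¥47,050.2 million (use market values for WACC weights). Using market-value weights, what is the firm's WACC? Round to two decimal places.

7.36%

Market value of equity E = 119.23 × 663.71m = 79134.1433m. Market value of debt D = 18987m × 92.81/100 = 17621.8347m.
Total capital V = 79134.1433 + 17621.8347 = 96755.978.
Equity: weight = 79134.1433/96755.978 = 0.8179; cost = 7.9%.
Bonds outstanding: weight = 17621.8347/96755.978 = 0.1821; after-tax cost = 7.6% × (1 − 35%) = 4.9400%.
WACC = 0.8179 × 7.9000% + 0.1821 × 4.9400% = 7.3609%.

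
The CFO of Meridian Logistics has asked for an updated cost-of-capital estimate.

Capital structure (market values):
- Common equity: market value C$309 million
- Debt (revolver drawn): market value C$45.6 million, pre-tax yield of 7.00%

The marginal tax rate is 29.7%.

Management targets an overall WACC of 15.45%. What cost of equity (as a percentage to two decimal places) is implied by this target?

17.00%

Total capital V = 309 + 45.6 = 354.6.
Equity weight = 309/354.6 = 0.8714.
Revolver drawn weight = 45.6/354.6 = 0.1286.
Debt contribution = 0.1286 × 7% × (1 − 29.7%) = 0.6328%.
Required equity contribution = 15.45% − 0.6328% = 14.8172%.
Re = 14.8172% / 0.8714 = 17.0038%.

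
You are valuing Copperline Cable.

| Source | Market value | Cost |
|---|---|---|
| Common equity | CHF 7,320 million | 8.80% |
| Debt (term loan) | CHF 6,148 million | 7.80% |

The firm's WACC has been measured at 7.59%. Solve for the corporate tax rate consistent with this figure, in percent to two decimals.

21.16%

Total capital V = 7320 + 6148 = 13468.
Equity weight = 7320/13468 = 0.5435.
Term loan weight = 6148/13468 = 0.4565.
Equity contribution = 0.5435 × 8.8% = 4.7829%.
Debt contribution must be 7.59% − 4.7829% = 2.8071%.
0.4565 × 7.8% × (1 − T) = 2.8071%  ⇒  (1 − T) = 0.7884.
T = 21.1624%.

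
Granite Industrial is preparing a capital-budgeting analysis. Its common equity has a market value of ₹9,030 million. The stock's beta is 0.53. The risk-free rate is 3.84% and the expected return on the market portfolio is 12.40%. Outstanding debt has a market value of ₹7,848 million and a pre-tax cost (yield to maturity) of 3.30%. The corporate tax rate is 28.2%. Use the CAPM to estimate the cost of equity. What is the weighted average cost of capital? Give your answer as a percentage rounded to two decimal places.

Market risk premium = 12.4% − 3.84% = 8.56%.
Cost of equity via CAPM: Re = 3.84% + 0.53 × 8.56% = 8.3768%.
Total capital V = 9030 + 7848 = 16878.
Equity: weight = 9030/16878 = 0.5350; cost = 8.3768%.
Debt: weight = 7848/16878 = 0.4650; after-tax cost = 3.3% × (1 − 28.2%) = 2.3694%.
WACC = 0.5350 × 8.3768% + 0.4650 × 2.3694% = 5.5835%.

5.58%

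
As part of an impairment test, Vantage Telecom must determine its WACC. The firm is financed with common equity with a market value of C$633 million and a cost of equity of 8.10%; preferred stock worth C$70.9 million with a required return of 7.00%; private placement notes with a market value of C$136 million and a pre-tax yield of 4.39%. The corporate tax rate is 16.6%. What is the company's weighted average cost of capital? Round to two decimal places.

Total capital V = 633 + 70.9 + 136 = 839.9.
Equity: weight = 633/839.9 = 0.7537; cost = 8.1%.
Preferred: weight = 70.9/839.9 = 0.0844; cost = 7%.
Private placement notes: weight = 136/839.9 = 0.1619; after-tax cost = 4.39% × (1 − 16.6%) = 3.6613%.
WACC = 0.7537 × 8.1000% + 0.0844 × 7.0000% + 0.1619 × 3.6613% = 7.2884%.

7.29%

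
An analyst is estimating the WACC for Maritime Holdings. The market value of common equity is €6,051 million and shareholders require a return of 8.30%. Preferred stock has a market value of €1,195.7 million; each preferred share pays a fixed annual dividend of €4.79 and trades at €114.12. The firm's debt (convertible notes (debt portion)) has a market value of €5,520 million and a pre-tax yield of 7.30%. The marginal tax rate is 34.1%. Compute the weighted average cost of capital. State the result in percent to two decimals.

Cost of preferred: Rp = 4.79 / 114.12 = 4.1973%.
Total capital V = 6051 + 1195.7 + 5520 = 12766.7.
Equity: weight = 6051/12766.7 = 0.4740; cost = 8.3%.
Preferred: weight = 1195.7/12766.7 = 0.0937; cost = 4.1973%.
Convertible notes (debt portion): weight = 5520/12766.7 = 0.4324; after-tax cost = 7.3% × (1 − 34.1%) = 4.8107%.
WACC = 0.4740 × 8.3000% + 0.0937 × 4.1973% + 0.4324 × 4.8107% = 6.4071%.

6.41%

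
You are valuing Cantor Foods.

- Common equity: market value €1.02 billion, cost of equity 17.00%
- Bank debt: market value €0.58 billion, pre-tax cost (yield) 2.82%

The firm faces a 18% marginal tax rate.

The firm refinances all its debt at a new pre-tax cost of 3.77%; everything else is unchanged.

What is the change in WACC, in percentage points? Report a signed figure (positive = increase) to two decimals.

Current WACC:
Total capital V = 1.02 + 0.58 = 1.6.
Equity: weight = 1.02/1.6 = 0.6375; cost = 17%.
Bank debt: weight = 0.58/1.6 = 0.3625; after-tax cost = 2.82% × (1 − 18%) = 2.3124%.
WACC = 0.6375 × 17.0000% + 0.3625 × 2.3124% = 11.6757%.
After the change:
Total capital V = 1.02 + 0.58 = 1.6.
Equity: weight = 1.02/1.6 = 0.6375; cost = 17%.
Bank debt: weight = 0.58/1.6 = 0.3625; after-tax cost = 3.77% × (1 − 18%) = 3.0914%.
WACC = 0.6375 × 17.0000% + 0.3625 × 3.0914% = 11.9581%.
Change in WACC = 11.9581% − 11.6757% = 0.2824 pp.

+0.28 pp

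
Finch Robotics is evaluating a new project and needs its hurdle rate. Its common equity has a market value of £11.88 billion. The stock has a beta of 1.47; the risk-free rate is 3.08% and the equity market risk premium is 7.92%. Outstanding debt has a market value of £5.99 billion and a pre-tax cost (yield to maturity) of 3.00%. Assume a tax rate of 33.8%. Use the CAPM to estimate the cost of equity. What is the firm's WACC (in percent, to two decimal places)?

10.45%

Cost of equity via CAPM: Re = 3.08% + 1.47 × 7.92% = 14.7224%.
Total capital V = 11.88 + 5.99 = 17.87.
Equity: weight = 11.88/17.87 = 0.6648; cost = 14.7224%.
Debt: weight = 5.99/17.87 = 0.3352; after-tax cost = 3% × (1 − 33.8%) = 1.9860%.
WACC = 0.6648 × 14.7224% + 0.3352 × 1.9860% = 10.4532%.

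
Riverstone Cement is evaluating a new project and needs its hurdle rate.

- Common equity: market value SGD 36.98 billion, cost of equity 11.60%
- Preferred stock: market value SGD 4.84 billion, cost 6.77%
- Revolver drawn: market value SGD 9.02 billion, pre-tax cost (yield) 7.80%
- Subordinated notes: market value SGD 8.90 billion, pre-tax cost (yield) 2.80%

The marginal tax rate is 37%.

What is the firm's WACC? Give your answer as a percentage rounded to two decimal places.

Total capital V = 36.98 + 4.84 + 9.02 + 8.9 = 59.74.
Equity: weight = 36.98/59.74 = 0.6190; cost = 11.6%.
Preferred: weight = 4.84/59.74 = 0.0810; cost = 6.77%.
Revolver drawn: weight = 9.02/59.74 = 0.1510; after-tax cost = 7.8% × (1 − 37%) = 4.9140%.
Subordinated notes: weight = 8.9/59.74 = 0.1490; after-tax cost = 2.8% × (1 − 37%) = 1.7640%.
WACC = 0.6190 × 11.6000% + 0.0810 × 6.7700% + 0.1510 × 4.9140% + 0.1490 × 1.7640% = 8.7338%.

8.73%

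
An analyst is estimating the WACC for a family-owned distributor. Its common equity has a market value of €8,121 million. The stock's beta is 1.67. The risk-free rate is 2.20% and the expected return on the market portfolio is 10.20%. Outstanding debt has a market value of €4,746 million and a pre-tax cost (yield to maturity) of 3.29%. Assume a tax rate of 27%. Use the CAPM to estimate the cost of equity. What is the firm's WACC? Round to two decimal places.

10.71%

Market risk premium = 10.2% − 2.2% = 8.0%.
Cost of equity via CAPM: Re = 2.2% + 1.67 × 8.0% = 15.5600%.
Total capital V = 8121 + 4746 = 12867.
Equity: weight = 8121/12867 = 0.6311; cost = 15.56%.
Debt: weight = 4746/12867 = 0.3689; after-tax cost = 3.29% × (1 − 27%) = 2.4017%.
WACC = 0.6311 × 15.5600% + 0.3689 × 2.4017% = 10.7066%.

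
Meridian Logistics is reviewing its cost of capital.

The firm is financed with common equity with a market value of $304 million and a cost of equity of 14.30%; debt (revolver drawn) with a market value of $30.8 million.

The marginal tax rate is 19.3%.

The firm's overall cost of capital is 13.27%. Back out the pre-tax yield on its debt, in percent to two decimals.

Total capital V = 304 + 30.8 = 334.8.
Equity weight = 304/334.8 = 0.9080.
Revolver drawn weight = 30.8/334.8 = 0.0920.
Equity contribution = 0.9080 × 14.3% = 12.9845%.
Remaining for debt = 13.27% − 12.9845% = 0.2855%.
Rd × (1 − 19.3%) × 0.0920 = 0.2855%  ⇒  Rd = 3.8461%.

3.85%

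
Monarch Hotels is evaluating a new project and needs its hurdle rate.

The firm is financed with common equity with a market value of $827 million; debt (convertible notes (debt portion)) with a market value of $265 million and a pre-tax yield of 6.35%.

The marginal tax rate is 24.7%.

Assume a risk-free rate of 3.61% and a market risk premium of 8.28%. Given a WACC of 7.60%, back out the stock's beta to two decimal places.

0.59

Total capital V = 827 + 265 = 1092.
Equity weight = 827/1092 = 0.7573.
Convertible notes (debt portion) weight = 265/1092 = 0.2427.
Debt contribution = 0.2427 × 6.35% × (1 − 24.7%) = 1.1604%.
Required equity contribution = 7.6% − 1.1604% = 6.4396%  ⇒  Re = 8.5031%.
CAPM: 8.5031% = 3.61% + β × 8.28%  ⇒  β = 0.5910.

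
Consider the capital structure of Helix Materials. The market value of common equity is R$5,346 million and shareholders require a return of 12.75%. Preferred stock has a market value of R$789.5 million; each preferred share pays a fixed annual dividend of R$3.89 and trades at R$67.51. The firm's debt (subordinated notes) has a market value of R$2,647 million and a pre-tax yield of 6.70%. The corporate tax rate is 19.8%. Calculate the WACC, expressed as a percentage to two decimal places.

9.90%

Cost of preferred: Rp = 3.89 / 67.51 = 5.7621%.
Total capital V = 5346 + 789.5 + 2647 = 8782.5.
Equity: weight = 5346/8782.5 = 0.6087; cost = 12.75%.
Preferred: weight = 789.5/8782.5 = 0.0899; cost = 5.7621%.
Subordinated notes: weight = 2647/8782.5 = 0.3014; after-tax cost = 6.7% × (1 − 19.8%) = 5.3734%.
WACC = 0.6087 × 12.7500% + 0.0899 × 5.7621% + 0.3014 × 5.3734% = 9.8986%.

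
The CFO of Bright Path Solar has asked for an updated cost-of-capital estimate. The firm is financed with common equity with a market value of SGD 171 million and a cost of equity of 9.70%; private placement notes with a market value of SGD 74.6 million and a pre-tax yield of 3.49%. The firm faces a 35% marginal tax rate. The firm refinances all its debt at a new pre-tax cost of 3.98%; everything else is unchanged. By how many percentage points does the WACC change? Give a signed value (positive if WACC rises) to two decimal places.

+0.10 pp

Current WACC:
Total capital V = 171 + 74.6 = 245.6.
Equity: weight = 171/245.6 = 0.6963; cost = 9.7%.
Private placement notes: weight = 74.6/245.6 = 0.3037; after-tax cost = 3.49% × (1 − 35%) = 2.2685%.
WACC = 0.6963 × 9.7000% + 0.3037 × 2.2685% = 7.4427%.
After the change:
Total capital V = 171 + 74.6 = 245.6.
Equity: weight = 171/245.6 = 0.6963; cost = 9.7%.
Private placement notes: weight = 74.6/245.6 = 0.3037; after-tax cost = 3.98% × (1 − 35%) = 2.5870%.
WACC = 0.6963 × 9.7000% + 0.3037 × 2.5870% = 7.5395%.
Change in WACC = 7.5395% − 7.4427% = 0.0967 pp.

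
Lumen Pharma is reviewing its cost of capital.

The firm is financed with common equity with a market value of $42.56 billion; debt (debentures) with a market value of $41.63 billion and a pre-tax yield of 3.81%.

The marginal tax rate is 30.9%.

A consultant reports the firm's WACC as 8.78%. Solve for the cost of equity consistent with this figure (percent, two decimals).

14.79%

Total capital V = 42.56 + 41.63 = 84.19.
Equity weight = 42.56/84.19 = 0.5055.
Debentures weight = 41.63/84.19 = 0.4945.
Debt contribution = 0.4945 × 3.81% × (1 − 30.9%) = 1.3018%.
Required equity contribution = 8.78% − 1.3018% = 7.4782%.
Re = 7.4782% / 0.5055 = 14.7930%.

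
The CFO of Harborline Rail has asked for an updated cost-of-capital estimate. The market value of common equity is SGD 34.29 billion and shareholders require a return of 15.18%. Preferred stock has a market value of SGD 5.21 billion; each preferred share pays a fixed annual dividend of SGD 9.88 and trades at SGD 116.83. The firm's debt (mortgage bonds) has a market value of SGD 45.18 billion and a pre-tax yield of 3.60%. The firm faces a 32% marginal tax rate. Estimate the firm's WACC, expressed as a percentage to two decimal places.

Cost of preferred: Rp = 9.88 / 116.83 = 8.4567%.
Total capital V = 34.29 + 5.21 + 45.18 = 84.68.
Equity: weight = 34.29/84.68 = 0.4049; cost = 15.18%.
Preferred: weight = 5.21/84.68 = 0.0615; cost = 8.4567%.
Mortgage bonds: weight = 45.18/84.68 = 0.5335; after-tax cost = 3.6% × (1 − 32%) = 2.4480%.
WACC = 0.4049 × 15.1800% + 0.0615 × 8.4567% + 0.5335 × 2.4480% = 7.9733%.

7.97%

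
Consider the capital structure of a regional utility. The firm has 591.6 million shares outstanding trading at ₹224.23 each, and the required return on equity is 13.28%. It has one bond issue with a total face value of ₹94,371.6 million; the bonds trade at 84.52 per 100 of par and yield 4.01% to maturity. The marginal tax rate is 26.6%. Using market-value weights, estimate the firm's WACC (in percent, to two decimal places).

9.40%

Market value of equity E = 224.23 × 591.6m = 132654.468m. Market value of debt D = 94371.6m × 84.52/100 = 79762.87632m.
Total capital V = 132654.468 + 79762.87632 = 212417.34432.
Equity: weight = 132654.468/212417.34432 = 0.6245; cost = 13.28%.
Bonds outstanding: weight = 79762.87632/212417.34432 = 0.3755; after-tax cost = 4.01% × (1 − 26.6%) = 2.9433%.
WACC = 0.6245 × 13.2800% + 0.3755 × 2.9433% = 9.3986%.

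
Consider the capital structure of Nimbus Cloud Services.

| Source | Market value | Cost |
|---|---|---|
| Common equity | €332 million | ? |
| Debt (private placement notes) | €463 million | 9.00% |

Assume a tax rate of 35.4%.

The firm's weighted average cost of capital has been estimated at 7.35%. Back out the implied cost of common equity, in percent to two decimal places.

9.49%

Total capital V = 332 + 463 = 795.
Equity weight = 332/795 = 0.4176.
Private placement notes weight = 463/795 = 0.5824.
Debt contribution = 0.5824 × 9% × (1 − 35.4%) = 3.3860%.
Required equity contribution = 7.35% − 3.3860% = 3.9640%.
Re = 3.9640% / 0.4176 = 9.4921%.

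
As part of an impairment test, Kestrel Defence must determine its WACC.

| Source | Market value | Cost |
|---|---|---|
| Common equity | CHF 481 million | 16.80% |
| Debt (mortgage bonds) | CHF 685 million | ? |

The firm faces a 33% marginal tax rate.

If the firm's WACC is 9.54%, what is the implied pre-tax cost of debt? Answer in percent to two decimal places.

Total capital V = 481 + 685 = 1166.
Equity weight = 481/1166 = 0.4125.
Mortgage bonds weight = 685/1166 = 0.5875.
Equity contribution = 0.4125 × 16.8% = 6.9304%.
Remaining for debt = 9.54% − 6.9304% = 2.6096%.
Rd × (1 − 33%) × 0.5875 = 2.6096%  ⇒  Rd = 6.6300%.

6.63%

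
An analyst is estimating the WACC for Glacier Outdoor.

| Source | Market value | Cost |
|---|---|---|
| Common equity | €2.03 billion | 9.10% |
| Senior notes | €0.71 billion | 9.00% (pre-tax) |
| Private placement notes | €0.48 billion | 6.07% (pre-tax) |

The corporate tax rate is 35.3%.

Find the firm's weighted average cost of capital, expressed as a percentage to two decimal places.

7.61%

Total capital V = 2.03 + 0.71 + 0.48 = 3.22.
Equity: weight = 2.03/3.22 = 0.6304; cost = 9.1%.
Senior notes: weight = 0.71/3.22 = 0.2205; after-tax cost = 9% × (1 − 35.3%) = 5.8230%.
Private placement notes: weight = 0.48/3.22 = 0.1491; after-tax cost = 6.07% × (1 − 35.3%) = 3.9273%.
WACC = 0.6304 × 9.1000% + 0.2205 × 5.8230% + 0.1491 × 3.9273% = 7.6063%.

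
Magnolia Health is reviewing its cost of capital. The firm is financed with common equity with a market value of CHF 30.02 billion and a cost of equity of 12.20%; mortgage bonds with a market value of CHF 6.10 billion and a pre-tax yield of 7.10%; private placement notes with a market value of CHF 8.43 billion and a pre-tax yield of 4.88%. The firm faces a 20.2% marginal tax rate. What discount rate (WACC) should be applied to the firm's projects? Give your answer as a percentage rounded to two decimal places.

9.73%

Total capital V = 30.02 + 6.1 + 8.43 = 44.55.
Equity: weight = 30.02/44.55 = 0.6738; cost = 12.2%.
Mortgage bonds: weight = 6.1/44.55 = 0.1369; after-tax cost = 7.1% × (1 − 20.2%) = 5.6658%.
Private placement notes: weight = 8.43/44.55 = 0.1892; after-tax cost = 4.88% × (1 − 20.2%) = 3.8942%.
WACC = 0.6738 × 12.2000% + 0.1369 × 5.6658% + 0.1892 × 3.8942% = 9.7336%.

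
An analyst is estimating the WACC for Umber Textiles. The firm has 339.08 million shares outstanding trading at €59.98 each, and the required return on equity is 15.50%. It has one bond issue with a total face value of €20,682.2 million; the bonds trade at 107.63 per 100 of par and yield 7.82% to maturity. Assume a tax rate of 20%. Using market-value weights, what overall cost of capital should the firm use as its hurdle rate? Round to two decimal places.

Market value of equity E = 59.98 × 339.08m = 20338.0184m. Market value of debt D = 20682.2m × 107.63/100 = 22260.25186m.
Total capital V = 20338.0184 + 22260.25186 = 42598.27026.
Equity: weight = 20338.0184/42598.27026 = 0.4774; cost = 15.5%.
Bonds outstanding: weight = 22260.25186/42598.27026 = 0.5226; after-tax cost = 7.82% × (1 − 20%) = 6.2560%.
WACC = 0.4774 × 15.5000% + 0.5226 × 6.2560% = 10.6694%.

10.67%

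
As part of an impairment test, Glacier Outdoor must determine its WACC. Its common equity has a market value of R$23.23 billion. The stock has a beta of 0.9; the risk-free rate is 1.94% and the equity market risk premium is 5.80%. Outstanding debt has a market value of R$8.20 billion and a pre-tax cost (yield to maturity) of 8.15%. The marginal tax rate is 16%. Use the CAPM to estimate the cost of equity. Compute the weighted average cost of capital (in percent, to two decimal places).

Cost of equity via CAPM: Re = 1.94% + 0.9 × 5.8% = 7.1600%.
Total capital V = 23.23 + 8.2 = 31.43.
Equity: weight = 23.23/31.43 = 0.7391; cost = 7.16%.
Debt: weight = 8.2/31.43 = 0.2609; after-tax cost = 8.15% × (1 − 16%) = 6.8460%.
WACC = 0.7391 × 7.1600% + 0.2609 × 6.8460% = 7.0781%.

7.08%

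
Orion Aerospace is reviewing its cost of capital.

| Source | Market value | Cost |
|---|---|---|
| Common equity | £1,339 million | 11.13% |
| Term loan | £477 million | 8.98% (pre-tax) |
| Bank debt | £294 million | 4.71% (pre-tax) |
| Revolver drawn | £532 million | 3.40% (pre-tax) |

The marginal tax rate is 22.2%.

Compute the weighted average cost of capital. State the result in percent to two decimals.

7.84%

Total capital V = 1339 + 477 + 294 + 532 = 2642.
Equity: weight = 1339/2642 = 0.5068; cost = 11.13%.
Term loan: weight = 477/2642 = 0.1805; after-tax cost = 8.98% × (1 − 22.2%) = 6.9864%.
Bank debt: weight = 294/2642 = 0.1113; after-tax cost = 4.71% × (1 − 22.2%) = 3.6644%.
Revolver drawn: weight = 532/2642 = 0.2014; after-tax cost = 3.4% × (1 − 22.2%) = 2.6452%.
WACC = 0.5068 × 11.1300% + 0.1805 × 6.9864% + 0.1113 × 3.6644% + 0.2014 × 2.6452% = 7.8426%.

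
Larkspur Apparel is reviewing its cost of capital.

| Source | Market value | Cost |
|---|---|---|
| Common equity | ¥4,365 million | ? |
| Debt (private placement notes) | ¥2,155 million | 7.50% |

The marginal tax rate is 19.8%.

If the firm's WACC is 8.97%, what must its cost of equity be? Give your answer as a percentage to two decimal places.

Total capital V = 4365 + 2155 = 6520.
Equity weight = 4365/6520 = 0.6695.
Private placement notes weight = 2155/6520 = 0.3305.
Debt contribution = 0.3305 × 7.5% × (1 − 19.8%) = 1.9881%.
Required equity contribution = 8.97% − 1.9881% = 6.9819%.
Re = 6.9819% / 0.6695 = 10.4289%.

10.43%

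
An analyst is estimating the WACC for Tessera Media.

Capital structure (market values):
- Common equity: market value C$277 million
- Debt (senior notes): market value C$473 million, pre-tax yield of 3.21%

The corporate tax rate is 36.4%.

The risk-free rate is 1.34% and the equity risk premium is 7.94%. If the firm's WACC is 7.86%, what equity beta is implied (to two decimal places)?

Total capital V = 277 + 473 = 750.
Equity weight = 277/750 = 0.3693.
Senior notes weight = 473/750 = 0.6307.
Debt contribution = 0.6307 × 3.21% × (1 − 36.4%) = 1.2875%.
Required equity contribution = 7.86% − 1.2875% = 6.5725%  ⇒  Re = 17.7955%.
CAPM: 17.7955% = 1.34% + β × 7.94%  ⇒  β = 2.0725.

2.07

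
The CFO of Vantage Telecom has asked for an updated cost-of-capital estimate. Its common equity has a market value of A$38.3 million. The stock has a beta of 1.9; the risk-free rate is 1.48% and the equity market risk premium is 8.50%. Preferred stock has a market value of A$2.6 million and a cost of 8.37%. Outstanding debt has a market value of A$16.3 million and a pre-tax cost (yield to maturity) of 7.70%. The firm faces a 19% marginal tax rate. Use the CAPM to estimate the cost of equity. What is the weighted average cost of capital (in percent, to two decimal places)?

13.96%

Cost of equity via CAPM: Re = 1.48% + 1.9 × 8.5% = 17.6300%.
Total capital V = 38.3 + 2.6 + 16.3 = 57.2.
Equity: weight = 38.3/57.2 = 0.6696; cost = 17.63%.
Preferred: weight = 2.6/57.2 = 0.0455; cost = 8.37%.
Debt: weight = 16.3/57.2 = 0.2850; after-tax cost = 7.7% × (1 − 19%) = 6.2370%.
WACC = 0.6696 × 17.6300% + 0.0455 × 8.3700% + 0.2850 × 6.2370% = 13.9625%.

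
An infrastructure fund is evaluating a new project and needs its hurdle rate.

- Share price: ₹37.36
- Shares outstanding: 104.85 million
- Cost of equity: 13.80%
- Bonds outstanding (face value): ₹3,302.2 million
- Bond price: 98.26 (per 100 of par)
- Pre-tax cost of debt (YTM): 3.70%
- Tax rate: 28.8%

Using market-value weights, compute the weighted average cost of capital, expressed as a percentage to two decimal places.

8.74%

Market value of equity E = 37.36 × 104.85m = 3917.196m. Market value of debt D = 3302.2m × 98.26/100 = 3244.74172m.
Total capital V = 3917.196 + 3244.74172 = 7161.93772.
Equity: weight = 3917.196/7161.93772 = 0.5469; cost = 13.8%.
Bonds outstanding: weight = 3244.74172/7161.93772 = 0.4531; after-tax cost = 3.7% × (1 − 28.8%) = 2.6344%.
WACC = 0.5469 × 13.8000% + 0.4531 × 2.6344% = 8.7414%.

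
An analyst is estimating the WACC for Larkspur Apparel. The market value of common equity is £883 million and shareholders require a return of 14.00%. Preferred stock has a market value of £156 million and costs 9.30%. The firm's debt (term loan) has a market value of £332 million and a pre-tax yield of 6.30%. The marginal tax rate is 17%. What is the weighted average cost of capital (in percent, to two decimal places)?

11.34%

Total capital V = 883 + 156 + 332 = 1371.
Equity: weight = 883/1371 = 0.6441; cost = 14%.
Preferred: weight = 156/1371 = 0.1138; cost = 9.3%.
Term loan: weight = 332/1371 = 0.2422; after-tax cost = 6.3% × (1 − 17%) = 5.2290%.
WACC = 0.6441 × 14.0000% + 0.1138 × 9.3000% + 0.2422 × 5.2290% = 11.3412%.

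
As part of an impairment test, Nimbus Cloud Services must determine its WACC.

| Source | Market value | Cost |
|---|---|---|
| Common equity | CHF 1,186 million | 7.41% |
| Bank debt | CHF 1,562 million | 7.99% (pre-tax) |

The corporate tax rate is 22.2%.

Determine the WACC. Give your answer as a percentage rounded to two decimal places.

6.73%

Total capital V = 1186 + 1562 = 2748.
Equity: weight = 1186/2748 = 0.4316; cost = 7.41%.
Bank debt: weight = 1562/2748 = 0.5684; after-tax cost = 7.99% × (1 − 22.2%) = 6.2162%.
WACC = 0.4316 × 7.4100% + 0.5684 × 6.2162% = 6.7314%.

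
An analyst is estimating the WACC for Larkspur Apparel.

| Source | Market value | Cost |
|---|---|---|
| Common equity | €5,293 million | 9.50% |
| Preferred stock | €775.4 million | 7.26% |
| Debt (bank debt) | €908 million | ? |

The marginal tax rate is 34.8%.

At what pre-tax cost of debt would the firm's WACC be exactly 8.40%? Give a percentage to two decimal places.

Total capital V = 5293 + 775.4 + 908 = 6976.4.
Equity weight = 5293/6976.4 = 0.7587.
Preferred weight = 775.4/6976.4 = 0.1111.
Bank debt weight = 908/6976.4 = 0.1302.
Equity contribution = 0.7587 × 9.5% = 7.2077%.
Preferred contribution = 0.1111 × 7.26% = 0.8069%.
Remaining for debt = 8.4% − 8.0146% = 0.3854%.
Rd × (1 − 34.8%) × 0.1302 = 0.3854%  ⇒  Rd = 4.5419%.

4.54%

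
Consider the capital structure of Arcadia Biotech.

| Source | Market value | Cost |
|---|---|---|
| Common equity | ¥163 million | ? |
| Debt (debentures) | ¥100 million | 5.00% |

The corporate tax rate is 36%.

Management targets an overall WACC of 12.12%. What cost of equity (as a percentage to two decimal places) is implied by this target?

17.59%

Total capital V = 163 + 100 = 263.
Equity weight = 163/263 = 0.6198.
Debentures weight = 100/263 = 0.3802.
Debt contribution = 0.3802 × 5% × (1 − 36%) = 1.2167%.
Required equity contribution = 12.12% − 1.2167% = 10.9033%.
Re = 10.9033% / 0.6198 = 17.5924%.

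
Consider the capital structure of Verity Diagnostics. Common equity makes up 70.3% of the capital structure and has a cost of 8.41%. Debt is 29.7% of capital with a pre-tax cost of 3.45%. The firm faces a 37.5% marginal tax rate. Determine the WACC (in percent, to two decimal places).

6.55%

After-tax cost of debt = 3.45% × (1 − 37.5%) = 2.1562%.
WACC = 0.703 × 8.4100% + 0.297 × 2.1562% = 6.5526%.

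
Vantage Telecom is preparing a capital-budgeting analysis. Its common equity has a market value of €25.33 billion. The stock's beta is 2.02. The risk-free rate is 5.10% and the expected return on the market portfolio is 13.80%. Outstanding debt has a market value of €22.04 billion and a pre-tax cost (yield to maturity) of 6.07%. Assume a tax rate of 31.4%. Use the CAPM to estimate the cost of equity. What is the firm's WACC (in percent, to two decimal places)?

Market risk premium = 13.8% − 5.1% = 8.7%.
Cost of equity via CAPM: Re = 5.1% + 2.02 × 8.7% = 22.6740%.
Total capital V = 25.33 + 22.04 = 47.37.
Equity: weight = 25.33/47.37 = 0.5347; cost = 22.674%.
Debt: weight = 22.04/47.37 = 0.4653; after-tax cost = 6.07% × (1 − 31.4%) = 4.1640%.
WACC = 0.5347 × 22.6740% + 0.4653 × 4.1640% = 14.0618%.

14.06%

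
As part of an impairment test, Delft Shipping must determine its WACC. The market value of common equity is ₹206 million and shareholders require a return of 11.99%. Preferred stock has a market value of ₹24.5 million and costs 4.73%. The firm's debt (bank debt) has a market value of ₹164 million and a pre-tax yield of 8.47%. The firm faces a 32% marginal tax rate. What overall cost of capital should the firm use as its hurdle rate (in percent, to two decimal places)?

8.95%

Total capital V = 206 + 24.5 + 164 = 394.5.
Equity: weight = 206/394.5 = 0.5222; cost = 11.99%.
Preferred: weight = 24.5/394.5 = 0.0621; cost = 4.73%.
Bank debt: weight = 164/394.5 = 0.4157; after-tax cost = 8.47% × (1 − 32%) = 5.7596%.
WACC = 0.5222 × 11.9900% + 0.0621 × 4.7300% + 0.4157 × 5.7596% = 8.9490%.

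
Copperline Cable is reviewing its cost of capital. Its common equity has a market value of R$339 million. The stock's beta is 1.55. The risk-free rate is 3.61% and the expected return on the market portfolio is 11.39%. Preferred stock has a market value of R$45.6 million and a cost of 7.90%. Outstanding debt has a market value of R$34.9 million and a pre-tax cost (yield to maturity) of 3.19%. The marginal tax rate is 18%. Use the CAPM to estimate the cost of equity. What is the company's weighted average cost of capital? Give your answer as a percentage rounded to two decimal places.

13.74%

Market risk premium = 11.39% − 3.61% = 7.78%.
Cost of equity via CAPM: Re = 3.61% + 1.55 × 7.78% = 15.6690%.
Total capital V = 339 + 45.6 + 34.9 = 419.5.
Equity: weight = 339/419.5 = 0.8081; cost = 15.669%.
Preferred: weight = 45.6/419.5 = 0.1087; cost = 7.9%.
Debt: weight = 34.9/419.5 = 0.0832; after-tax cost = 3.19% × (1 − 18%) = 2.6158%.
WACC = 0.8081 × 15.6690% + 0.1087 × 7.9000% + 0.0832 × 2.6158% = 13.7386%.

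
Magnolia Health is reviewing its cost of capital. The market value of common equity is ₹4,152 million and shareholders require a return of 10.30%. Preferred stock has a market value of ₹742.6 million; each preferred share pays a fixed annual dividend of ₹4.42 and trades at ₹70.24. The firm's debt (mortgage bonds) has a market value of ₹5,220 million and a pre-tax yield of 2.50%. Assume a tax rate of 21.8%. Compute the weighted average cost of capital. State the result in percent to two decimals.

Cost of preferred: Rp = 4.42 / 70.24 = 6.2927%.
Total capital V = 4152 + 742.6 + 5220 = 10114.6.
Equity: weight = 4152/10114.6 = 0.4105; cost = 10.3%.
Preferred: weight = 742.6/10114.6 = 0.0734; cost = 6.2927%.
Mortgage bonds: weight = 5220/10114.6 = 0.5161; after-tax cost = 2.5% × (1 − 21.8%) = 1.9550%.
WACC = 0.4105 × 10.3000% + 0.0734 × 6.2927% + 0.5161 × 1.9550% = 5.6991%.

5.70%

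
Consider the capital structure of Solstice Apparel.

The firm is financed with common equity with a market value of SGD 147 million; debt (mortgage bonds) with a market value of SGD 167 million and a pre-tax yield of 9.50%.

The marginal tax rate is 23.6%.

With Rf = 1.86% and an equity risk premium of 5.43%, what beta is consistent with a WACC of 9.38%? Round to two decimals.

Total capital V = 147 + 167 = 314.
Equity weight = 147/314 = 0.4682.
Mortgage bonds weight = 167/314 = 0.5318.
Debt contribution = 0.5318 × 9.5% × (1 − 23.6%) = 3.8601%.
Required equity contribution = 9.38% − 3.8601% = 5.5199%  ⇒  Re = 11.7907%.
CAPM: 11.7907% = 1.86% + β × 5.43%  ⇒  β = 1.8289.

1.83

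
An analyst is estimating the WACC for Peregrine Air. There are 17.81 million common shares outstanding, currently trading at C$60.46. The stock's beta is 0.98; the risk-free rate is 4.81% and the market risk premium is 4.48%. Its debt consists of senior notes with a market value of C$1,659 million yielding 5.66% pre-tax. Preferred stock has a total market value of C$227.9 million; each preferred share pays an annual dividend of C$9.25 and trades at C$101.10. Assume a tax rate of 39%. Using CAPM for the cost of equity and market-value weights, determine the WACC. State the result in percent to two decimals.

5.98%

Cost of equity via CAPM: Re = 4.81% + 0.98 × 4.48% = 9.2004%.
Cost of preferred: Rp = 9.25 / 101.1 = 9.1494%.
Market value of equity E = 60.46 × 17.81m = 1076.7926m.
Total capital V = 1076.7926 + 227.9 + 1659 = 2963.6926.
Equity: weight = 1076.7926/2963.6926 = 0.3633; cost = 9.2004%.
Preferred: weight = 227.9/2963.6926 = 0.0769; cost = 9.1494%.
Senior notes: weight = 1659/2963.6926 = 0.5598; after-tax cost = 5.66% × (1 − 39%) = 3.4526%.
WACC = 0.3633 × 9.2004% + 0.0769 × 9.1494% + 0.5598 × 3.4526% = 5.9790%.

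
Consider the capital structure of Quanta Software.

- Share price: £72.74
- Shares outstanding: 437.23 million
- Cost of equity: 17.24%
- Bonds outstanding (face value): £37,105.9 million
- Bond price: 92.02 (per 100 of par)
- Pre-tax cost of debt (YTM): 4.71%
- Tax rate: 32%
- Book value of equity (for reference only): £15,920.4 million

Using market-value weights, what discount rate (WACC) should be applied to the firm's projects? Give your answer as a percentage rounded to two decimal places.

9.97%

Market value of equity E = 72.74 × 437.23m = 31804.1102m. Market value of debt D = 37105.9m × 92.02/100 = 34144.84918m.
Total capital V = 31804.1102 + 34144.84918 = 65948.95938.
Equity: weight = 31804.1102/65948.95938 = 0.4823; cost = 17.24%.
Bonds outstanding: weight = 34144.84918/65948.95938 = 0.5177; after-tax cost = 4.71% × (1 − 32%) = 3.2028%.
WACC = 0.4823 × 17.2400% + 0.5177 × 3.2028% = 9.9723%.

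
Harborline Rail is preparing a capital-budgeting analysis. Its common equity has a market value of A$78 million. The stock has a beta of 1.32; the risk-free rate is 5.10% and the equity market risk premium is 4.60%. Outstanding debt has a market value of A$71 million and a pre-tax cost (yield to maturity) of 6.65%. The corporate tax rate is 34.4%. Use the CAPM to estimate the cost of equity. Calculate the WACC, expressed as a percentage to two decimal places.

7.93%

Cost of equity via CAPM: Re = 5.1% + 1.32 × 4.6% = 11.1720%.
Total capital V = 78 + 71 = 149.
Equity: weight = 78/149 = 0.5235; cost = 11.172%.
Debt: weight = 71/149 = 0.4765; after-tax cost = 6.65% × (1 − 34.4%) = 4.3624%.
WACC = 0.5235 × 11.1720% + 0.4765 × 4.3624% = 7.9272%.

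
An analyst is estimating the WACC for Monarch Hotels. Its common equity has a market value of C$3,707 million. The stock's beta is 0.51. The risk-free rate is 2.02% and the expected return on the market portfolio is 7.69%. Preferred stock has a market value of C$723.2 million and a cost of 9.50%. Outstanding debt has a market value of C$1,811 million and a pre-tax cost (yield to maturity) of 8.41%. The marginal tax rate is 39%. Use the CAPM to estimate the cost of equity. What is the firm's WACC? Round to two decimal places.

5.51%

Market risk premium = 7.69% − 2.02% = 5.67%.
Cost of equity via CAPM: Re = 2.02% + 0.51 × 5.67% = 4.9117%.
Total capital V = 3707 + 723.2 + 1811 = 6241.2.
Equity: weight = 3707/6241.2 = 0.5940; cost = 4.9117%.
Preferred: weight = 723.2/6241.2 = 0.1159; cost = 9.5%.
Debt: weight = 1811/6241.2 = 0.2902; after-tax cost = 8.41% × (1 − 39%) = 5.1301%.
WACC = 0.5940 × 4.9117% + 0.1159 × 9.5000% + 0.2902 × 5.1301% = 5.5067%.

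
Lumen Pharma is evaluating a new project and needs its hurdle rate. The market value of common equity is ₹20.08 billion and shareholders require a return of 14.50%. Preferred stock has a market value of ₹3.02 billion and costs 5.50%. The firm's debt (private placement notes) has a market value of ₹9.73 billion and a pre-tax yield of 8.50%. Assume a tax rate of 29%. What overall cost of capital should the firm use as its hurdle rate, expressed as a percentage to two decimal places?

Total capital V = 20.08 + 3.02 + 9.73 = 32.83.
Equity: weight = 20.08/32.83 = 0.6116; cost = 14.5%.
Preferred: weight = 3.02/32.83 = 0.0920; cost = 5.5%.
Private placement notes: weight = 9.73/32.83 = 0.2964; after-tax cost = 8.5% × (1 − 29%) = 6.0350%.
WACC = 0.6116 × 14.5000% + 0.0920 × 5.5000% + 0.2964 × 6.0350% = 11.1633%.

11.16%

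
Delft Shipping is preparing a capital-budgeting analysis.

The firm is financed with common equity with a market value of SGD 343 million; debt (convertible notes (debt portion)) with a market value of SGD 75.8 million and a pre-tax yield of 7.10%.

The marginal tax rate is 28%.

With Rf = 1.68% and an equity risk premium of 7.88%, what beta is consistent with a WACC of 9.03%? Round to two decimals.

1.04

Total capital V = 343 + 75.8 = 418.8.
Equity weight = 343/418.8 = 0.8190.
Convertible notes (debt portion) weight = 75.8/418.8 = 0.1810.
Debt contribution = 0.1810 × 7.1% × (1 − 28%) = 0.9252%.
Required equity contribution = 9.03% − 0.9252% = 8.1048%  ⇒  Re = 9.8958%.
CAPM: 9.8958% = 1.68% + β × 7.88%  ⇒  β = 1.0426.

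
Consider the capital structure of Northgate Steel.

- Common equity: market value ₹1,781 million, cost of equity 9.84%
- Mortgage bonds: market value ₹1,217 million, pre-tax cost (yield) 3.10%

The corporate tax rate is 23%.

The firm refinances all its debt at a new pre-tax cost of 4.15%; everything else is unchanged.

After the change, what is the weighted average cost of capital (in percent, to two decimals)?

7.14%

After the change:
Total capital V = 1781 + 1217 = 2998.
Equity: weight = 1781/2998 = 0.5941; cost = 9.84%.
Mortgage bonds: weight = 1217/2998 = 0.4059; after-tax cost = 4.15% × (1 − 23%) = 3.1955%.
WACC = 0.5941 × 9.8400% + 0.4059 × 3.1955% = 7.1427%.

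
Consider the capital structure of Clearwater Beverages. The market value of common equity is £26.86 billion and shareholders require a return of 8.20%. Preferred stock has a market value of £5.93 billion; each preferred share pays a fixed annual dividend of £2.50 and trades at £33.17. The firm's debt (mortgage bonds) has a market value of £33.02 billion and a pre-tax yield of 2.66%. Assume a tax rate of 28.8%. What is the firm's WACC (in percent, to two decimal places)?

4.98%

Cost of preferred: Rp = 2.5 / 33.17 = 7.5369%.
Total capital V = 26.86 + 5.93 + 33.02 = 65.81.
Equity: weight = 26.86/65.81 = 0.4081; cost = 8.2%.
Preferred: weight = 5.93/65.81 = 0.0901; cost = 7.5369%.
Mortgage bonds: weight = 33.02/65.81 = 0.5017; after-tax cost = 2.66% × (1 − 28.8%) = 1.8939%.
WACC = 0.4081 × 8.2000% + 0.0901 × 7.5369% + 0.5017 × 1.8939% = 4.9762%.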